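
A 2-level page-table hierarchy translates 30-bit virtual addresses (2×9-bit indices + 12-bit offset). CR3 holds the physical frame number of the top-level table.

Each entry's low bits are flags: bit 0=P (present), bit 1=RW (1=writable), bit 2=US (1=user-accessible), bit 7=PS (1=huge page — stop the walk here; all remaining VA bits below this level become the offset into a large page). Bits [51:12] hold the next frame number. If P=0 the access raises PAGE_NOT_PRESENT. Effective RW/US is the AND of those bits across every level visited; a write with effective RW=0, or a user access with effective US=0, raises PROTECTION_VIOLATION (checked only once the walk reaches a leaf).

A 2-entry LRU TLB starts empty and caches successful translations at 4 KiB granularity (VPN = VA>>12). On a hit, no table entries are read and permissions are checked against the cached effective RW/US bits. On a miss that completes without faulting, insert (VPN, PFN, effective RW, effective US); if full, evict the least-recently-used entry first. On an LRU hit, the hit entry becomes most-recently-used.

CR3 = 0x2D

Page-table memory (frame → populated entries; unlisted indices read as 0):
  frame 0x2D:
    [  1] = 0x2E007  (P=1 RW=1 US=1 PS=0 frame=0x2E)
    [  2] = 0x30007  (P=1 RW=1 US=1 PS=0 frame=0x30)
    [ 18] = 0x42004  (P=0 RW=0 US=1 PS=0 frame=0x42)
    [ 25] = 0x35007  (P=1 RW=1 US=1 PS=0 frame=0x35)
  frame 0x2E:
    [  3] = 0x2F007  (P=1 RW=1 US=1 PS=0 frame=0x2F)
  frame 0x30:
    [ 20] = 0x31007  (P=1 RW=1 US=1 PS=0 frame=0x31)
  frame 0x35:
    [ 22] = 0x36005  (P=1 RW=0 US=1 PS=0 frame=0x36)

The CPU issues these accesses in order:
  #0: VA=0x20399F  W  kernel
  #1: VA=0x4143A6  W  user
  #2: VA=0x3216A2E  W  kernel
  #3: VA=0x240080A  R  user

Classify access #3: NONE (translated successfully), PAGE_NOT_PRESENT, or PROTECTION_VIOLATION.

Trace:
#0 VA=0x20399F (w,kernel):
  lvl0: tbl 0x2D, slot 1 ⇒ 0x2E007 (P1/RW1/US1/PS0)
  lvl1: tbl 0x2E, slot 3 ⇒ 0x2F007 (P1/RW1/US1/PS0)
  → PA=0x2F99F  (2 entries read)
#1 VA=0x4143A6 (w,user):
  lvl0: tbl 0x2D, slot 2 ⇒ 0x30007 (P1/RW1/US1/PS0)
  lvl1: tbl 0x30, slot 20 ⇒ 0x31007 (P1/RW1/US1/PS0)
  → PA=0x313A6  (2 entries read)
#2 VA=0x3216A2E (w,kernel):
  lvl0: tbl 0x2D, slot 25 ⇒ 0x35007 (P1/RW1/US1/PS0)
  lvl1: tbl 0x35, slot 22 ⇒ 0x36005 (P1/RW0/US1/PS0)
  → PROTECTION_VIOLATION  (2 entries read)
#3 VA=0x240080A (r,user):
  lvl0: tbl 0x2D, slot 18 ⇒ 0x42004 (P0/RW0/US1/PS0)
  → PAGE_NOT_PRESENT  (1 entries read)

Access #3 fault: PAGE_NOT_PRESENT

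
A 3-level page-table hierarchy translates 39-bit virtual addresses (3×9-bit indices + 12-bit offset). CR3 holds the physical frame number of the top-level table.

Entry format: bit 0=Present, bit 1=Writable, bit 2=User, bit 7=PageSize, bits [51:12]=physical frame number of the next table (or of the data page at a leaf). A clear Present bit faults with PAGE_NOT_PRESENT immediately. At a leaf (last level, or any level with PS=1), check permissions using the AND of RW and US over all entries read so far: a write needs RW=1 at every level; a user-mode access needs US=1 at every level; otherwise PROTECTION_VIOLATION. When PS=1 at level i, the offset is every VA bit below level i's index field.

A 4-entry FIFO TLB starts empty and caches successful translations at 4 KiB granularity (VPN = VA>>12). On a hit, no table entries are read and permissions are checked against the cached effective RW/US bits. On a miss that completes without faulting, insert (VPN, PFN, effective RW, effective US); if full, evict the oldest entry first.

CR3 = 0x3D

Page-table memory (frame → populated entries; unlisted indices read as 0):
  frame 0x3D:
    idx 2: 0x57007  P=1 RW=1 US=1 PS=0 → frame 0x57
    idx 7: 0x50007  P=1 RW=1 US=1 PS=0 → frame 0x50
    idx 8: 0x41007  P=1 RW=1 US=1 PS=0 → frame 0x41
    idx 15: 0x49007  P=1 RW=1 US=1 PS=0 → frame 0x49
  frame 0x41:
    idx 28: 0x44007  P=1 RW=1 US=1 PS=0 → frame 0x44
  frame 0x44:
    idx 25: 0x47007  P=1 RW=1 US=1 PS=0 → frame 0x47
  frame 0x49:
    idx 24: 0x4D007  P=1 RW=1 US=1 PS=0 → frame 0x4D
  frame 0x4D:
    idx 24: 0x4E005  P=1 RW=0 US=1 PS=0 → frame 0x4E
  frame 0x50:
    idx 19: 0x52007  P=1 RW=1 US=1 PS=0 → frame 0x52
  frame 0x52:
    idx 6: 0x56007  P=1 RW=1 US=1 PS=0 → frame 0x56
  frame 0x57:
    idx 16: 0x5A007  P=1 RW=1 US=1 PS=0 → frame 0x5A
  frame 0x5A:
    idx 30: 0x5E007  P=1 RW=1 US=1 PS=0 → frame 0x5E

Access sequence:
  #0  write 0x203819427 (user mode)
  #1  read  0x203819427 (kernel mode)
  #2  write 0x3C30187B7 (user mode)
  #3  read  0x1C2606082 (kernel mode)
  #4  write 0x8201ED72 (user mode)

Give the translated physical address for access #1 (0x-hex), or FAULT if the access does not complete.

Trace:
#0 VA=0x203819427 (w,user):
  lvl0: tbl 0x3D, slot 8 ⇒ 0x41007 (P1/RW1/US1/PS0)
  lvl1: tbl 0x41, slot 28 ⇒ 0x44007 (P1/RW1/US1/PS0)
  lvl2: tbl 0x44, slot 25 ⇒ 0x47007 (P1/RW1/US1/PS0)
  ✓ 0x47427  — 3 lookups
#1 VA=0x203819427 (r,kernel):
  TLB hit vpn=0x203819 → PA=0x47427
#2 VA=0x3C30187B7 (w,user):
  lvl0: tbl 0x3D, slot 15 ⇒ 0x49007 (P1/RW1/US1/PS0)
  lvl1: tbl 0x49, slot 24 ⇒ 0x4D007 (P1/RW1/US1/PS0)
  lvl2: tbl 0x4D, slot 24 ⇒ 0x4E005 (P1/RW0/US1/PS0)
  ⇒ fault: PROTECTION_VIOLATION  — 3 lookups
#3 VA=0x1C2606082 (r,kernel):
  lvl0: tbl 0x3D, slot 7 ⇒ 0x50007 (P1/RW1/US1/PS0)
  lvl1: tbl 0x50, slot 19 ⇒ 0x52007 (P1/RW1/US1/PS0)
  lvl2: tbl 0x52, slot 6 ⇒ 0x56007 (P1/RW1/US1/PS0)
  ✓ 0x56082  — 3 lookups
#4 VA=0x8201ED72 (w,user):
  lvl0: tbl 0x3D, slot 2 ⇒ 0x57007 (P1/RW1/US1/PS0)
  lvl1: tbl 0x57, slot 16 ⇒ 0x5A007 (P1/RW1/US1/PS0)
  lvl2: tbl 0x5A, slot 30 ⇒ 0x5E007 (P1/RW1/US1/PS0)
  ✓ 0x5ED72  — 3 lookups

Access #1 PA: 0x47427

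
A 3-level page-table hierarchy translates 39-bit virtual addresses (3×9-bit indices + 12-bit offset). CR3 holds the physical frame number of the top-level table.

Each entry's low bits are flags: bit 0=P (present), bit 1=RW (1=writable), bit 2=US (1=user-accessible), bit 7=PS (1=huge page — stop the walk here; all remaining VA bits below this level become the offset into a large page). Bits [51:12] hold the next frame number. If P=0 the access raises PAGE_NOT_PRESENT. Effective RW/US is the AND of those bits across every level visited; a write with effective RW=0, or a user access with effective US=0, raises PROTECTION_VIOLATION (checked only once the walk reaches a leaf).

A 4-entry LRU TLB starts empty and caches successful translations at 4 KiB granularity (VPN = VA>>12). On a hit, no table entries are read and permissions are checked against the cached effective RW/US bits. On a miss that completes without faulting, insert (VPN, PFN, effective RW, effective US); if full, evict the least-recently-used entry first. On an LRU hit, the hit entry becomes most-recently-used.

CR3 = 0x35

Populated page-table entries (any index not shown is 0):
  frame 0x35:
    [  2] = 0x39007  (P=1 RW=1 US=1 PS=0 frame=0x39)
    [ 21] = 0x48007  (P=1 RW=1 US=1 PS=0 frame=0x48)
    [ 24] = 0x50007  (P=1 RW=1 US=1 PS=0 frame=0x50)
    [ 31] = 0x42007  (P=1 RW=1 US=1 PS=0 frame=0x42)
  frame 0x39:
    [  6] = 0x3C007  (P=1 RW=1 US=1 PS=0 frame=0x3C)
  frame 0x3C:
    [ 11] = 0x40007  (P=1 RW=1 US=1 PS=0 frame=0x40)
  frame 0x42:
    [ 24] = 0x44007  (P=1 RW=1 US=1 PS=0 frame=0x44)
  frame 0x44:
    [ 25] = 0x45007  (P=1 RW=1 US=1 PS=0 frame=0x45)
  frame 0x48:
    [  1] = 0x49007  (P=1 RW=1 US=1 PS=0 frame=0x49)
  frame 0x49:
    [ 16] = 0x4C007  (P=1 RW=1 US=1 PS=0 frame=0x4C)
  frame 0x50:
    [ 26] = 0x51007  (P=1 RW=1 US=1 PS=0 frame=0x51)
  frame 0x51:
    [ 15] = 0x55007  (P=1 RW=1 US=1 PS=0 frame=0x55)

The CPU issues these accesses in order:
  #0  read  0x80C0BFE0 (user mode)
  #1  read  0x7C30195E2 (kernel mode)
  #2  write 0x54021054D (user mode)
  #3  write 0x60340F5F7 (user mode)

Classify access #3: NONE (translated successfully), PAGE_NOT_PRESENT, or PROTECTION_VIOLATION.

Walk each access:
#0 VA=0x80C0BFE0 (r,user):
  L0 @0x35[2] → 0x39007  P=1,RW=1,US=1,PS=0
  L1 @0x39[6] → 0x3C007  P=1,RW=1,US=1,PS=0
  L2 @0x3C[11] → 0x40007  P=1,RW=1,US=1,PS=0
  ⇒ phys 0x40FE0  [3 reads]
#1 VA=0x7C30195E2 (r,kernel):
  L0 @0x35[31] → 0x42007  P=1,RW=1,US=1,PS=0
  L1 @0x42[24] → 0x44007  P=1,RW=1,US=1,PS=0
  L2 @0x44[25] → 0x45007  P=1,RW=1,US=1,PS=0
  ⇒ phys 0x455E2  [3 reads]
#2 VA=0x54021054D (w,user):
  L0 @0x35[21] → 0x48007  P=1,RW=1,US=1,PS=0
  L1 @0x48[1] → 0x49007  P=1,RW=1,US=1,PS=0
  L2 @0x49[16] → 0x4C007  P=1,RW=1,US=1,PS=0
  ⇒ phys 0x4C54D  [3 reads]
#3 VA=0x60340F5F7 (w,user):
  L0 @0x35[24] → 0x50007  P=1,RW=1,US=1,PS=0
  L1 @0x50[26] → 0x51007  P=1,RW=1,US=1,PS=0
  L2 @0x51[15] → 0x55007  P=1,RW=1,US=1,PS=0
  ⇒ phys 0x555F7  [3 reads]

Access #3 fault: NONE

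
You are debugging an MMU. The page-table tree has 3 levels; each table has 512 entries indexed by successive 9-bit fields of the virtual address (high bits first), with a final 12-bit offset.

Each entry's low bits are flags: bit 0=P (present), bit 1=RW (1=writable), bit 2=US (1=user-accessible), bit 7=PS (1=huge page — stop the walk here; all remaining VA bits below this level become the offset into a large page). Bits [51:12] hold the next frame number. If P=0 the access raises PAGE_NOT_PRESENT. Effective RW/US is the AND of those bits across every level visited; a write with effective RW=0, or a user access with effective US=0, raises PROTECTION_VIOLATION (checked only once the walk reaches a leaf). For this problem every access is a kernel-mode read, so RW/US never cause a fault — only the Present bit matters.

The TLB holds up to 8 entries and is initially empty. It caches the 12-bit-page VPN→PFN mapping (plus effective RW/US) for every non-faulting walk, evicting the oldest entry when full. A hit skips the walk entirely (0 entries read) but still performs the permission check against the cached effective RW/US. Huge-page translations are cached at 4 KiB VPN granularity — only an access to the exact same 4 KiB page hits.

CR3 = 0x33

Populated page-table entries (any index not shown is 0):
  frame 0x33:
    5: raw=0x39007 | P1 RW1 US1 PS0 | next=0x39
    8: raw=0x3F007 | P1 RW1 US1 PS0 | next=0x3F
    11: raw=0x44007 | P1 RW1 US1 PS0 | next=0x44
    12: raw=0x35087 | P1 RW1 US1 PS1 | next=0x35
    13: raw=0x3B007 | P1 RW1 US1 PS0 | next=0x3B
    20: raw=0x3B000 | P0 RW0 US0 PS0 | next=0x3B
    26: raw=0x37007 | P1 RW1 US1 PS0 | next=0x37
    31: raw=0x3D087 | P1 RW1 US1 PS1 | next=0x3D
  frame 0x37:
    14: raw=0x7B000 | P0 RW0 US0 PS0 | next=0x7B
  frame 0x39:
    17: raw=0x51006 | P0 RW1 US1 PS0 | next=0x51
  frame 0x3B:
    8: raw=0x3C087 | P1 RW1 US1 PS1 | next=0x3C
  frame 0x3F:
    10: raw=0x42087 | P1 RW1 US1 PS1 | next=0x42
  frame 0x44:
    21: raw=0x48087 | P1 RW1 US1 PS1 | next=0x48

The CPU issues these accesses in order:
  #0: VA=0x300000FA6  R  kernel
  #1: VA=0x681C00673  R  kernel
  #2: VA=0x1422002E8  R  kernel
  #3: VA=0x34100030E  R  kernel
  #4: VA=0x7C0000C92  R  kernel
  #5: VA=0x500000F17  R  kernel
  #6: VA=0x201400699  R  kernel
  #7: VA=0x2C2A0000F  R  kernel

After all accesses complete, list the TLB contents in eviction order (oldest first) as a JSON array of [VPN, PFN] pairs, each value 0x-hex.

Trace:
#0 VA=0x300000FA6 (r,kernel):
  L0 @0x33[12] → 0x35087  P=1,RW=1,US=1,PS=1
  ✓ 0x35FA6 (huge @L0)  — 1 lookups
#1 VA=0x681C00673 (r,kernel):
  L0 @0x33[26] → 0x37007  P=1,RW=1,US=1,PS=0
  L1 @0x37[14] → 0x7B000  P=0,RW=0,US=0,PS=0
  ⇒ fault: PAGE_NOT_PRESENT  — 2 lookups
#2 VA=0x1422002E8 (r,kernel):
  L0 @0x33[5] → 0x39007  P=1,RW=1,US=1,PS=0
  L1 @0x39[17] → 0x51006  P=0,RW=1,US=1,PS=0
  ⇒ fault: PAGE_NOT_PRESENT  — 2 lookups
#3 VA=0x34100030E (r,kernel):
  L0 @0x33[13] → 0x3B007  P=1,RW=1,US=1,PS=0
  L1 @0x3B[8] → 0x3C087  P=1,RW=1,US=1,PS=1
  ✓ 0x3C30E (huge @L1)  — 2 lookups
#4 VA=0x7C0000C92 (r,kernel):
  L0 @0x33[31] → 0x3D087  P=1,RW=1,US=1,PS=1
  ✓ 0x3DC92 (huge @L0)  — 1 lookups
#5 VA=0x500000F17 (r,kernel):
  L0 @0x33[20] → 0x3B000  P=0,RW=0,US=0,PS=0
  ⇒ fault: PAGE_NOT_PRESENT  — 1 lookups
#6 VA=0x201400699 (r,kernel):
  L0 @0x33[8] → 0x3F007  P=1,RW=1,US=1,PS=0
  L1 @0x3F[10] → 0x42087  P=1,RW=1,US=1,PS=1
  ✓ 0x42699 (huge @L1)  — 2 lookups
#7 VA=0x2C2A0000F (r,kernel):
  L0 @0x33[11] → 0x44007  P=1,RW=1,US=1,PS=0
  L1 @0x44[21] → 0x48087  P=1,RW=1,US=1,PS=1
  ✓ 0x4800F (huge @L1)  — 2 lookups

TLB: [["0x300000", "0x35"], ["0x341000", "0x3C"], ["0x7C0000", "0x3D"], ["0x201400", "0x42"], ["0x2C2A00", "0x48"]]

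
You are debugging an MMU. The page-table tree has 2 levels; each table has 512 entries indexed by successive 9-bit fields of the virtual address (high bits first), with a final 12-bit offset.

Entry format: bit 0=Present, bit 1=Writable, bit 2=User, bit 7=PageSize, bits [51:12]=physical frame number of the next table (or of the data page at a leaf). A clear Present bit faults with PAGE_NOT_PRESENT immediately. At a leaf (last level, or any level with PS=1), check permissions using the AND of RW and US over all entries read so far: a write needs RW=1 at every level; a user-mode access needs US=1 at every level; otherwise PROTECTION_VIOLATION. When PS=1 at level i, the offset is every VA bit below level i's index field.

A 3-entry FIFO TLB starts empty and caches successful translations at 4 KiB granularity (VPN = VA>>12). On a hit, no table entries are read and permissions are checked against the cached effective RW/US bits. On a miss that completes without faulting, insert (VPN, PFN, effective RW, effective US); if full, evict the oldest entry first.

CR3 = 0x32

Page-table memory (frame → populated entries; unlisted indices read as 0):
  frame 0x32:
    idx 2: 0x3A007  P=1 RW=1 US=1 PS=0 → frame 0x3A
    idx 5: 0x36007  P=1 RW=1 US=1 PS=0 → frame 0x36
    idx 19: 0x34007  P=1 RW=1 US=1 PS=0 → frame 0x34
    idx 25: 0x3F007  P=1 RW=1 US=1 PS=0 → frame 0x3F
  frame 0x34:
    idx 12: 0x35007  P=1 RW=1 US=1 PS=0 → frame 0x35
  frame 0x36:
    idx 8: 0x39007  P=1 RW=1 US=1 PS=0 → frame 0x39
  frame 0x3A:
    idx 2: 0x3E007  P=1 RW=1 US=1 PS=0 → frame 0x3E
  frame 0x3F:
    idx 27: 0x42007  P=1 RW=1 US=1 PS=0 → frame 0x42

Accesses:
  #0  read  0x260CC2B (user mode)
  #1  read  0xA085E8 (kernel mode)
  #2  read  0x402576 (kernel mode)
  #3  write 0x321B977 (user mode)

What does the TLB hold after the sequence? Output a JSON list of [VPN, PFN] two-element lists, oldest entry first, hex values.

Per-access translation:
#0 VA=0x260CC2B (r,user):
  L0 @0x32[19] → 0x34007  P=1,RW=1,US=1,PS=0
  L1 @0x34[12] → 0x35007  P=1,RW=1,US=1,PS=0
  → PA=0x35C2B  (2 entries read)
#1 VA=0xA085E8 (r,kernel):
  L0 @0x32[5] → 0x36007  P=1,RW=1,US=1,PS=0
  L1 @0x36[8] → 0x39007  P=1,RW=1,US=1,PS=0
  → PA=0x395E8  (2 entries read)
#2 VA=0x402576 (r,kernel):
  L0 @0x32[2] → 0x3A007  P=1,RW=1,US=1,PS=0
  L1 @0x3A[2] → 0x3E007  P=1,RW=1,US=1,PS=0
  → PA=0x3E576  (2 entries read)
#3 VA=0x321B977 (w,user):
  L0 @0x32[25] → 0x3F007  P=1,RW=1,US=1,PS=0
  L1 @0x3F[27] → 0x42007  P=1,RW=1,US=1,PS=0
  → PA=0x42977  (2 entries read)

TLB: [["0xA08", "0x39"], ["0x402", "0x3E"], ["0x321B", "0x42"]]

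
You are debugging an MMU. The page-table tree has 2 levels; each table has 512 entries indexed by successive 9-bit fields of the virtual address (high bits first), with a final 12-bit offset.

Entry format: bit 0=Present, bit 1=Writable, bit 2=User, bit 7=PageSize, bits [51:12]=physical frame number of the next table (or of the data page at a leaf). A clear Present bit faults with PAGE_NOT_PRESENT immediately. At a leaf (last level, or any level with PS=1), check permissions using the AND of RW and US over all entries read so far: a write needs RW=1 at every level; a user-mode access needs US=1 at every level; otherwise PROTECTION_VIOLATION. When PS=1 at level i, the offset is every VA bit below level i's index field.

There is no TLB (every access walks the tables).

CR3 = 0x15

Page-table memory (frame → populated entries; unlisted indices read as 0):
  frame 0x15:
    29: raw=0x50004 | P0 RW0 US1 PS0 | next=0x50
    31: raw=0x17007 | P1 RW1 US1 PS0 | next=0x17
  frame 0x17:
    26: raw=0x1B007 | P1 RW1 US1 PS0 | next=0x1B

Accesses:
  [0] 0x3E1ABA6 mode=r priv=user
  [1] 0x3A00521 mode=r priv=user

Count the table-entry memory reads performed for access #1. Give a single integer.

Trace:
#0 VA=0x3E1ABA6 (r,user):
  L0 @0x15[31] → 0x17007  P=1,RW=1,US=1,PS=0
  L1 @0x17[26] → 0x1B007  P=1,RW=1,US=1,PS=0
  ⇒ phys 0x1BBA6  [2 reads]
#1 VA=0x3A00521 (r,user):
  L0 @0x15[29] → 0x50004  P=0,RW=0,US=1,PS=0
  → PAGE_NOT_PRESENT  (1 entries read)

Entries read for #1: 1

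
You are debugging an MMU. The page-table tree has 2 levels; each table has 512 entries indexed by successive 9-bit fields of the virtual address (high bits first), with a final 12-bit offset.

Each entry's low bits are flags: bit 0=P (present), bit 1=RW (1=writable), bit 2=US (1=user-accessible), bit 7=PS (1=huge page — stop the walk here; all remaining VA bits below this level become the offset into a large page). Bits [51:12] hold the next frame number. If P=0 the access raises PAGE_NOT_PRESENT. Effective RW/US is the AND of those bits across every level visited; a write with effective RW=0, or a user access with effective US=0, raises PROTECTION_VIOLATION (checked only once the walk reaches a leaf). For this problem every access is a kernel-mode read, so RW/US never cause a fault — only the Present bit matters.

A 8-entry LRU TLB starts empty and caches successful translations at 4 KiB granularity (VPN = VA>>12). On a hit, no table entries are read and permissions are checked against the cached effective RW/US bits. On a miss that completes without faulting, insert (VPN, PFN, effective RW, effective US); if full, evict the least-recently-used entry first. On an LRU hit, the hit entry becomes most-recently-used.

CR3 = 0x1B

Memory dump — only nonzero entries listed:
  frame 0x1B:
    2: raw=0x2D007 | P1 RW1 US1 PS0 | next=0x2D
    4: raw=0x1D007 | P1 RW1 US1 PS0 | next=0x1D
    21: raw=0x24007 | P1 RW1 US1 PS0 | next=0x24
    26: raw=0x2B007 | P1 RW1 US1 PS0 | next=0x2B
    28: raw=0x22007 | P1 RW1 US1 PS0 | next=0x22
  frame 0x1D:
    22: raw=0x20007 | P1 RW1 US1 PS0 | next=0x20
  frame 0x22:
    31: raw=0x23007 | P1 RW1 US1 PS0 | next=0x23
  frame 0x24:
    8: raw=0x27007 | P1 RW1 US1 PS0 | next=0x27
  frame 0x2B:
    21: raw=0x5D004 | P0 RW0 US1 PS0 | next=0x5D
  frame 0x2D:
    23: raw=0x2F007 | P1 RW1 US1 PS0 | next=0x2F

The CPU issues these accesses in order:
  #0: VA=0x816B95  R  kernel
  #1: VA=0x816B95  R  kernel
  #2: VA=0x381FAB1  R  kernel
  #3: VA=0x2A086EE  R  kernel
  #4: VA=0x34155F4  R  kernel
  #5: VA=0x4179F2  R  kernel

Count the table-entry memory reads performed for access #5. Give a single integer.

Per-access translation:
#0 VA=0x816B95 (r,kernel):
  L0 @0x1B[4] → 0x1D007  P=1,RW=1,US=1,PS=0
  L1 @0x1D[22] → 0x20007  P=1,RW=1,US=1,PS=0
  ✓ 0x20B95  — 2 lookups
#1 VA=0x816B95 (r,kernel):
  TLB hit vpn=0x816 → PA=0x20B95
#2 VA=0x381FAB1 (r,kernel):
  L0 @0x1B[28] → 0x22007  P=1,RW=1,US=1,PS=0
  L1 @0x22[31] → 0x23007  P=1,RW=1,US=1,PS=0
  ✓ 0x23AB1  — 2 lookups
#3 VA=0x2A086EE (r,kernel):
  L0 @0x1B[21] → 0x24007  P=1,RW=1,US=1,PS=0
  L1 @0x24[8] → 0x27007  P=1,RW=1,US=1,PS=0
  ✓ 0x276EE  — 2 lookups
#4 VA=0x34155F4 (r,kernel):
  L0 @0x1B[26] → 0x2B007  P=1,RW=1,US=1,PS=0
  L1 @0x2B[21] → 0x5D004  P=0,RW=0,US=1,PS=0
  → PAGE_NOT_PRESENT  (2 entries read)
#5 VA=0x4179F2 (r,kernel):
  L0 @0x1B[2] → 0x2D007  P=1,RW=1,US=1,PS=0
  L1 @0x2D[23] → 0x2F007  P=1,RW=1,US=1,PS=0
  ✓ 0x2F9F2  — 2 lookups

Entries read for #5: 2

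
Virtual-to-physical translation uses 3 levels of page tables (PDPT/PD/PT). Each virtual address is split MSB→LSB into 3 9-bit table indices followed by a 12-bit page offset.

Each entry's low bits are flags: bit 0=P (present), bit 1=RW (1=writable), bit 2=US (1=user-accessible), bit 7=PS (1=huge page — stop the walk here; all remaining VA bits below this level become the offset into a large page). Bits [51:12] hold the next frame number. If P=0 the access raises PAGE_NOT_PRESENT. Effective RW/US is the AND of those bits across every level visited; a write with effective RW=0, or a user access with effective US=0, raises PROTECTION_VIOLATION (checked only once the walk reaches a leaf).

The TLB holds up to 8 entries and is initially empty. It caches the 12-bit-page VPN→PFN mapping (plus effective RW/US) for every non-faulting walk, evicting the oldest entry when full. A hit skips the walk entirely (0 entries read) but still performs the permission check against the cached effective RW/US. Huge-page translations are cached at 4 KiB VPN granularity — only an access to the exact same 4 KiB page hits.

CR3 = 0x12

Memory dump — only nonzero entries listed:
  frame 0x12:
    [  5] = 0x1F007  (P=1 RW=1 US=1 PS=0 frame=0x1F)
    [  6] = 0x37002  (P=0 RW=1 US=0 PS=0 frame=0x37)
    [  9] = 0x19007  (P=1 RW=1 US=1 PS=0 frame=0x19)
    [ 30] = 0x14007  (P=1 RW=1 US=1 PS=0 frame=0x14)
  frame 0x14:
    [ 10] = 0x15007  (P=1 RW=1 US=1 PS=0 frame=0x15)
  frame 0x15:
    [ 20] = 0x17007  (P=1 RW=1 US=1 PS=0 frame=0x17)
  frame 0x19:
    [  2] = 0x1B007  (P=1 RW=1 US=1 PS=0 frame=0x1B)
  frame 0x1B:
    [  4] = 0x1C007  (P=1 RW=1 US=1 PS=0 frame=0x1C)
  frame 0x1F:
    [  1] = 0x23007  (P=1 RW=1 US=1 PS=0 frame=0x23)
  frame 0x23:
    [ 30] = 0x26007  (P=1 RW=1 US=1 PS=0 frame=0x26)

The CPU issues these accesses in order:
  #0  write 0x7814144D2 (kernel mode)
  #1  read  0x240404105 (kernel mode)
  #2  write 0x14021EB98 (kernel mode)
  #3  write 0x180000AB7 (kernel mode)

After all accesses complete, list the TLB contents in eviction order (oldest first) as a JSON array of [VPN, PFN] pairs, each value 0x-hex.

Walk each access:
#0 VA=0x7814144D2 (w,kernel):
  L0 @0x12[30] → 0x14007  P=1,RW=1,US=1,PS=0
  L1 @0x14[10] → 0x15007  P=1,RW=1,US=1,PS=0
  L2 @0x15[20] → 0x17007  P=1,RW=1,US=1,PS=0
  → PA=0x174D2  (3 entries read)
#1 VA=0x240404105 (r,kernel):
  L0 @0x12[9] → 0x19007  P=1,RW=1,US=1,PS=0
  L1 @0x19[2] → 0x1B007  P=1,RW=1,US=1,PS=0
  L2 @0x1B[4] → 0x1C007  P=1,RW=1,US=1,PS=0
  → PA=0x1C105  (3 entries read)
#2 VA=0x14021EB98 (w,kernel):
  L0 @0x12[5] → 0x1F007  P=1,RW=1,US=1,PS=0
  L1 @0x1F[1] → 0x23007  P=1,RW=1,US=1,PS=0
  L2 @0x23[30] → 0x26007  P=1,RW=1,US=1,PS=0
  → PA=0x26B98  (3 entries read)
#3 VA=0x180000AB7 (w,kernel):
  L0 @0x12[6] → 0x37002  P=0,RW=1,US=0,PS=0
  → PAGE_NOT_PRESENT  (1 entries read)

TLB: [["0x781414", "0x17"], ["0x240404", "0x1C"], ["0x14021E", "0x26"]]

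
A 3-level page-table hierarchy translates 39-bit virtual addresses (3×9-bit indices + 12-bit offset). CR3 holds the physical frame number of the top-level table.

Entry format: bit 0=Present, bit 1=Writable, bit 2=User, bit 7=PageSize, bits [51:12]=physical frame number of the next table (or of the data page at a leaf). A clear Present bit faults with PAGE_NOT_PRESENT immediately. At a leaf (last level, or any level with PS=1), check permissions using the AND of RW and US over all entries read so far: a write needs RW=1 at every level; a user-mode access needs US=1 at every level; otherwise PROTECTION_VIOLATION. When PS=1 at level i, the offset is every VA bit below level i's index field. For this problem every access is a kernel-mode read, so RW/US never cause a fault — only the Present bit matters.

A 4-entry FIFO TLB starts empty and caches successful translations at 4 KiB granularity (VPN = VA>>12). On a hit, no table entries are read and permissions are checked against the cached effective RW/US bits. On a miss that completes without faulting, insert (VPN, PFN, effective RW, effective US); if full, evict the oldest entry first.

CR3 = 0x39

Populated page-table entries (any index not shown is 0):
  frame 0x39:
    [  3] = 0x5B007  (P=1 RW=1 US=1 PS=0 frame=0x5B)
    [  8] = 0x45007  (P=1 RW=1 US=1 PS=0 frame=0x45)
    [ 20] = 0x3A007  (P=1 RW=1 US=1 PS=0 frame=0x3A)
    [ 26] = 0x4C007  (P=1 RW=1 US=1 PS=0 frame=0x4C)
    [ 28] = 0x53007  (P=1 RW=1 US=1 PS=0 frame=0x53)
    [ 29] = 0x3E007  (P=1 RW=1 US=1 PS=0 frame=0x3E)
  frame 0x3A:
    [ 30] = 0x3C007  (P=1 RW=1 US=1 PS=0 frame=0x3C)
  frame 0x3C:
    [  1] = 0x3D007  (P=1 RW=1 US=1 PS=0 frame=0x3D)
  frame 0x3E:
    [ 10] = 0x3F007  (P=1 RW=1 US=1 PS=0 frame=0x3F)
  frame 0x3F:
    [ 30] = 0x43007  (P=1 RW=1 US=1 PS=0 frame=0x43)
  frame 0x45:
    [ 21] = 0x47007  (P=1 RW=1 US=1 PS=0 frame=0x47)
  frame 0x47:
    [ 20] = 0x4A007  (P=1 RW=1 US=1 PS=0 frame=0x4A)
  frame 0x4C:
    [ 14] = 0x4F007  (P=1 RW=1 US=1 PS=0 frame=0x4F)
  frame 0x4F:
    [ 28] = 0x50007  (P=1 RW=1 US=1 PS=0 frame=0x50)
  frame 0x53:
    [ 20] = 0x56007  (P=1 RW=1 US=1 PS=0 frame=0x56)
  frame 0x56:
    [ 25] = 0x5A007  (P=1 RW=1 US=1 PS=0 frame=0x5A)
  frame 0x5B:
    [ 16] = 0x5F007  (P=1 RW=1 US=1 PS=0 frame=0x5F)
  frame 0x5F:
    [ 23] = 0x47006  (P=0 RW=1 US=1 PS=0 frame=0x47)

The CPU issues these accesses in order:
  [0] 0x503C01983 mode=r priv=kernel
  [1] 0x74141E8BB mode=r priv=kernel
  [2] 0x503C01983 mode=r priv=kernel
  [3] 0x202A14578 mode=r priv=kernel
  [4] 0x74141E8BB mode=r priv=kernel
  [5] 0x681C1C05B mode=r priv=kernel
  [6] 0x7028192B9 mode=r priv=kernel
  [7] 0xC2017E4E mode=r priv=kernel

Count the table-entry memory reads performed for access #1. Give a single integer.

Per-access translation:
#0 VA=0x503C01983 (r,kernel):
  L0 @0x39[20] → 0x3A007  P=1,RW=1,US=1,PS=0
  L1 @0x3A[30] → 0x3C007  P=1,RW=1,US=1,PS=0
  L2 @0x3C[1] → 0x3D007  P=1,RW=1,US=1,PS=0
  → PA=0x3D983  (3 entries read)
#1 VA=0x74141E8BB (r,kernel):
  L0 @0x39[29] → 0x3E007  P=1,RW=1,US=1,PS=0
  L1 @0x3E[10] → 0x3F007  P=1,RW=1,US=1,PS=0
  L2 @0x3F[30] → 0x43007  P=1,RW=1,US=1,PS=0
  → PA=0x438BB  (3 entries read)
#2 VA=0x503C01983 (r,kernel):
  TLB hit vpn=0x503C01 → PA=0x3D983
#3 VA=0x202A14578 (r,kernel):
  L0 @0x39[8] → 0x45007  P=1,RW=1,US=1,PS=0
  L1 @0x45[21] → 0x47007  P=1,RW=1,US=1,PS=0
  L2 @0x47[20] → 0x4A007  P=1,RW=1,US=1,PS=0
  → PA=0x4A578  (3 entries read)
#4 VA=0x74141E8BB (r,kernel):
  TLB hit vpn=0x74141E → PA=0x438BB
#5 VA=0x681C1C05B (r,kernel):
  L0 @0x39[26] → 0x4C007  P=1,RW=1,US=1,PS=0
  L1 @0x4C[14] → 0x4F007  P=1,RW=1,US=1,PS=0
  L2 @0x4F[28] → 0x50007  P=1,RW=1,US=1,PS=0
  → PA=0x5005B  (3 entries read)
#6 VA=0x7028192B9 (r,kernel):
  L0 @0x39[28] → 0x53007  P=1,RW=1,US=1,PS=0
  L1 @0x53[20] → 0x56007  P=1,RW=1,US=1,PS=0
  L2 @0x56[25] → 0x5A007  P=1,RW=1,US=1,PS=0
  → PA=0x5A2B9  (3 entries read)
#7 VA=0xC2017E4E (r,kernel):
  L0 @0x39[3] → 0x5B007  P=1,RW=1,US=1,PS=0
  L1 @0x5B[16] → 0x5F007  P=1,RW=1,US=1,PS=0
  L2 @0x5F[23] → 0x47006  P=0,RW=1,US=1,PS=0
  ✗ PAGE_NOT_PRESENT  [3 reads]

Entries read for #1: 3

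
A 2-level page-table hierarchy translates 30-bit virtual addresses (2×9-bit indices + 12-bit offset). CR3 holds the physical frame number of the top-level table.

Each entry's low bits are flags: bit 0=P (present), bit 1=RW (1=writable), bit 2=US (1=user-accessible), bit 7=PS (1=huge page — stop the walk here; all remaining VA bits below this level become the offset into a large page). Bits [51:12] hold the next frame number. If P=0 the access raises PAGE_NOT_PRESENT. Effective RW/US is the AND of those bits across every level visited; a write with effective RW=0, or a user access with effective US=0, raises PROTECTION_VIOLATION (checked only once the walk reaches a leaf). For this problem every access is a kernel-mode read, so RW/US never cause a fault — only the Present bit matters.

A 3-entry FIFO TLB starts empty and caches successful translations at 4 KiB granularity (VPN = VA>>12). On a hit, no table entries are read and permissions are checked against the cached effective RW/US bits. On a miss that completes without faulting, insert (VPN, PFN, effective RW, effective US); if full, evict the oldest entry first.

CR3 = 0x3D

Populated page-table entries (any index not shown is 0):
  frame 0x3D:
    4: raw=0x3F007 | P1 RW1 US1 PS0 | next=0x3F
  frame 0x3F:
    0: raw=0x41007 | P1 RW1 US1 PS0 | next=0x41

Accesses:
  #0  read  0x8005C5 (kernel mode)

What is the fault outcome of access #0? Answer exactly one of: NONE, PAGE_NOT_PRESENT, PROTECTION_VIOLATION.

Trace:
#0 VA=0x8005C5 (r,kernel):
  [0] read 0x3D idx=4: raw=0x3F007 flags P=1 W=1 U=1 S=0
  [1] read 0x3F idx=0: raw=0x41007 flags P=1 W=1 U=1 S=0
  ⇒ phys 0x415C5  [2 reads]

Access #0 fault: NONE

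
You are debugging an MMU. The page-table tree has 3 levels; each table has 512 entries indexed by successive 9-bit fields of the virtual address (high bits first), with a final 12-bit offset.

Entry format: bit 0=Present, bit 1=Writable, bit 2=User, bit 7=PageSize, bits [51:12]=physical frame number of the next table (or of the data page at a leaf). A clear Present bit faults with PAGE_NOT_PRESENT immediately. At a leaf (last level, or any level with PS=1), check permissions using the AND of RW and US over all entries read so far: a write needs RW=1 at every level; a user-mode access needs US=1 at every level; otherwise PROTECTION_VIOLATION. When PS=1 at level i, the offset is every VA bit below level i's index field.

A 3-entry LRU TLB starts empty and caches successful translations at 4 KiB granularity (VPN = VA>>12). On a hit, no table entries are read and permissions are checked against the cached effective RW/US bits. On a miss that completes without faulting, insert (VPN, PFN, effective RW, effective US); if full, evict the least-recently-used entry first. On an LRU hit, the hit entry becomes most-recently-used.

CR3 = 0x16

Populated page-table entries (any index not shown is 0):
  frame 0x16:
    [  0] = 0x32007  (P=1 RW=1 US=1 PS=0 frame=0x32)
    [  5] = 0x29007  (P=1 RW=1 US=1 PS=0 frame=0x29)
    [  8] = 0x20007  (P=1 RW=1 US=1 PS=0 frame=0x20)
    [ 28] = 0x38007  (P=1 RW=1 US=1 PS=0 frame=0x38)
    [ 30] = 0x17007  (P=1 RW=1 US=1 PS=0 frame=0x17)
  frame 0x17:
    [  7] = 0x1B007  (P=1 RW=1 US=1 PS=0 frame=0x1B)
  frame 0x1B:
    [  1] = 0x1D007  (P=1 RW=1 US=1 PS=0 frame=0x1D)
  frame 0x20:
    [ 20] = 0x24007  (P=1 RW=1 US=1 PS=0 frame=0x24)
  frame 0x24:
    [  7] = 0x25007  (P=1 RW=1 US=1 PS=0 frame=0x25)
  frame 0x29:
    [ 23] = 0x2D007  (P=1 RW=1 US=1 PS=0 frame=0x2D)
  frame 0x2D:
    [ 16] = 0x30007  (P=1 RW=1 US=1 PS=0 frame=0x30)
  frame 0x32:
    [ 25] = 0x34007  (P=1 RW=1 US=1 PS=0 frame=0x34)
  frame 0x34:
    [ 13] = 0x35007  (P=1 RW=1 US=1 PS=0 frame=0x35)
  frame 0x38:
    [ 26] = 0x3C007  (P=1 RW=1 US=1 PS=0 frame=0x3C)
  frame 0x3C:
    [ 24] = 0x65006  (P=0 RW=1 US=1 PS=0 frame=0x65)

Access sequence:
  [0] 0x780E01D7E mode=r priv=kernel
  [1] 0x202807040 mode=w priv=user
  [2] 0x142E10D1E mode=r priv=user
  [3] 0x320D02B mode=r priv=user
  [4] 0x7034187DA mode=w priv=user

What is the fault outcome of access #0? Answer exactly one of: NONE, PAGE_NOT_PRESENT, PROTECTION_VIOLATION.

Trace:
#0 VA=0x780E01D7E (r,kernel):
  [0] read 0x16 idx=30: raw=0x17007 flags P=1 W=1 U=1 S=0
  [1] read 0x17 idx=7: raw=0x1B007 flags P=1 W=1 U=1 S=0
  [2] read 0x1B idx=1: raw=0x1D007 flags P=1 W=1 U=1 S=0
  → PA=0x1DD7E  (3 entries read)
#1 VA=0x202807040 (w,user):
  [0] read 0x16 idx=8: raw=0x20007 flags P=1 W=1 U=1 S=0
  [1] read 0x20 idx=20: raw=0x24007 flags P=1 W=1 U=1 S=0
  [2] read 0x24 idx=7: raw=0x25007 flags P=1 W=1 U=1 S=0
  → PA=0x25040  (3 entries read)
#2 VA=0x142E10D1E (r,user):
  [0] read 0x16 idx=5: raw=0x29007 flags P=1 W=1 U=1 S=0
  [1] read 0x29 idx=23: raw=0x2D007 flags P=1 W=1 U=1 S=0
  [2] read 0x2D idx=16: raw=0x30007 flags P=1 W=1 U=1 S=0
  → PA=0x30D1E  (3 entries read)
#3 VA=0x320D02B (r,user):
  [0] read 0x16 idx=0: raw=0x32007 flags P=1 W=1 U=1 S=0
  [1] read 0x32 idx=25: raw=0x34007 flags P=1 W=1 U=1 S=0
  [2] read 0x34 idx=13: raw=0x35007 flags P=1 W=1 U=1 S=0
  → PA=0x3502B  (3 entries read)
#4 VA=0x7034187DA (w,user):
  [0] read 0x16 idx=28: raw=0x38007 flags P=1 W=1 U=1 S=0
  [1] read 0x38 idx=26: raw=0x3C007 flags P=1 W=1 U=1 S=0
  [2] read 0x3C idx=24: raw=0x65006 flags P=0 W=1 U=1 S=0
  → PAGE_NOT_PRESENT  (3 entries read)

Access #0 fault: NONE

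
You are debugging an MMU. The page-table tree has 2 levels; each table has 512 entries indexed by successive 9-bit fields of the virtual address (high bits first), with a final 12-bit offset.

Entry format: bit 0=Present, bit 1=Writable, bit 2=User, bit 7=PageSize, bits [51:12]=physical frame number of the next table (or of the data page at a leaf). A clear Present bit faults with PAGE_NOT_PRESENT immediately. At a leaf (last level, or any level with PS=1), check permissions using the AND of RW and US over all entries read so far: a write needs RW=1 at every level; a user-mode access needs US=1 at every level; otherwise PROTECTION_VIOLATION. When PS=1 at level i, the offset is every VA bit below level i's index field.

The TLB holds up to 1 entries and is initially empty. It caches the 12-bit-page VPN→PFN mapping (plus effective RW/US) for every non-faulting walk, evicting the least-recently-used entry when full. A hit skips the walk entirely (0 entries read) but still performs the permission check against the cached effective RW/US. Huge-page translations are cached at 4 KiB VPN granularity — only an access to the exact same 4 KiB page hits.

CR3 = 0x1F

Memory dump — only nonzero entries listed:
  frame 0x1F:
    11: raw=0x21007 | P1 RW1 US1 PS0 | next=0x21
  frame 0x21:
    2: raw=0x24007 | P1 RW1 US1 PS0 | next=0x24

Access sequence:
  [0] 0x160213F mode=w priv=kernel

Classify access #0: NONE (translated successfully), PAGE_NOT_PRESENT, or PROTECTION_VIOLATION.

Per-access translation:
#0 VA=0x160213F (w,kernel):
  lvl0: tbl 0x1F, slot 11 ⇒ 0x21007 (P1/RW1/US1/PS0)
  lvl1: tbl 0x21, slot 2 ⇒ 0x24007 (P1/RW1/US1/PS0)
  ⇒ phys 0x2413F  [2 reads]

Access #0 fault: NONE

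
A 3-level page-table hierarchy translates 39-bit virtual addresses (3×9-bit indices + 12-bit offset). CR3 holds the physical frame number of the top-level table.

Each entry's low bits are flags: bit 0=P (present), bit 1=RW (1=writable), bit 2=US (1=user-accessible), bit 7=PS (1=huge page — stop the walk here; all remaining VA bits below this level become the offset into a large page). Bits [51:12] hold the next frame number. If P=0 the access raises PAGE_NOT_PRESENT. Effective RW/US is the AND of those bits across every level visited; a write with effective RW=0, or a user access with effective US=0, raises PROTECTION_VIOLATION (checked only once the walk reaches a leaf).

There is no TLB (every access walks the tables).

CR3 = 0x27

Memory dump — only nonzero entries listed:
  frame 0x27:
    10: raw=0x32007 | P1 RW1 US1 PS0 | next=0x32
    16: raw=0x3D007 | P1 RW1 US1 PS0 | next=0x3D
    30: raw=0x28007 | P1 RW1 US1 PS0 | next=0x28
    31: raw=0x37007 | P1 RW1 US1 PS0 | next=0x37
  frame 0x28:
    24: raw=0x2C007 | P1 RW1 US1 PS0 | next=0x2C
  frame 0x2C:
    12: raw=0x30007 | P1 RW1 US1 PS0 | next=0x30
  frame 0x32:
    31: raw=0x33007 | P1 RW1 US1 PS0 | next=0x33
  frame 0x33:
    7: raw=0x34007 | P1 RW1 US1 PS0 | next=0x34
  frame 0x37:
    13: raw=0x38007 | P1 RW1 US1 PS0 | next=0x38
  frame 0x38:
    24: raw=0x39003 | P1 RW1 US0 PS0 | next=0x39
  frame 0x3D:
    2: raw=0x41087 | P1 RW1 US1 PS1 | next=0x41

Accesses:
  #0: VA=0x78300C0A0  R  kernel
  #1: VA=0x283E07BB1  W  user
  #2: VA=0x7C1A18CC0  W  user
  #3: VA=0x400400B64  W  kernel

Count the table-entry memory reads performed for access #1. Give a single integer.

Trace:
#0 VA=0x78300C0A0 (r,kernel):
  [0] read 0x27 idx=30: raw=0x28007 flags P=1 W=1 U=1 S=0
  [1] read 0x28 idx=24: raw=0x2C007 flags P=1 W=1 U=1 S=0
  [2] read 0x2C idx=12: raw=0x30007 flags P=1 W=1 U=1 S=0
  ⇒ phys 0x300A0  [3 reads]
#1 VA=0x283E07BB1 (w,user):
  [0] read 0x27 idx=10: raw=0x32007 flags P=1 W=1 U=1 S=0
  [1] read 0x32 idx=31: raw=0x33007 flags P=1 W=1 U=1 S=0
  [2] read 0x33 idx=7: raw=0x34007 flags P=1 W=1 U=1 S=0
  ⇒ phys 0x34BB1  [3 reads]
#2 VA=0x7C1A18CC0 (w,user):
  [0] read 0x27 idx=31: raw=0x37007 flags P=1 W=1 U=1 S=0
  [1] read 0x37 idx=13: raw=0x38007 flags P=1 W=1 U=1 S=0
  [2] read 0x38 idx=24: raw=0x39003 flags P=1 W=1 U=0 S=0
  ✗ PROTECTION_VIOLATION  [3 reads]
#3 VA=0x400400B64 (w,kernel):
  [0] read 0x27 idx=16: raw=0x3D007 flags P=1 W=1 U=1 S=0
  [1] read 0x3D idx=2: raw=0x41087 flags P=1 W=1 U=1 S=1
  ⇒ phys 0x41B64 (huge @L1)  [2 reads]

Entries read for #1: 3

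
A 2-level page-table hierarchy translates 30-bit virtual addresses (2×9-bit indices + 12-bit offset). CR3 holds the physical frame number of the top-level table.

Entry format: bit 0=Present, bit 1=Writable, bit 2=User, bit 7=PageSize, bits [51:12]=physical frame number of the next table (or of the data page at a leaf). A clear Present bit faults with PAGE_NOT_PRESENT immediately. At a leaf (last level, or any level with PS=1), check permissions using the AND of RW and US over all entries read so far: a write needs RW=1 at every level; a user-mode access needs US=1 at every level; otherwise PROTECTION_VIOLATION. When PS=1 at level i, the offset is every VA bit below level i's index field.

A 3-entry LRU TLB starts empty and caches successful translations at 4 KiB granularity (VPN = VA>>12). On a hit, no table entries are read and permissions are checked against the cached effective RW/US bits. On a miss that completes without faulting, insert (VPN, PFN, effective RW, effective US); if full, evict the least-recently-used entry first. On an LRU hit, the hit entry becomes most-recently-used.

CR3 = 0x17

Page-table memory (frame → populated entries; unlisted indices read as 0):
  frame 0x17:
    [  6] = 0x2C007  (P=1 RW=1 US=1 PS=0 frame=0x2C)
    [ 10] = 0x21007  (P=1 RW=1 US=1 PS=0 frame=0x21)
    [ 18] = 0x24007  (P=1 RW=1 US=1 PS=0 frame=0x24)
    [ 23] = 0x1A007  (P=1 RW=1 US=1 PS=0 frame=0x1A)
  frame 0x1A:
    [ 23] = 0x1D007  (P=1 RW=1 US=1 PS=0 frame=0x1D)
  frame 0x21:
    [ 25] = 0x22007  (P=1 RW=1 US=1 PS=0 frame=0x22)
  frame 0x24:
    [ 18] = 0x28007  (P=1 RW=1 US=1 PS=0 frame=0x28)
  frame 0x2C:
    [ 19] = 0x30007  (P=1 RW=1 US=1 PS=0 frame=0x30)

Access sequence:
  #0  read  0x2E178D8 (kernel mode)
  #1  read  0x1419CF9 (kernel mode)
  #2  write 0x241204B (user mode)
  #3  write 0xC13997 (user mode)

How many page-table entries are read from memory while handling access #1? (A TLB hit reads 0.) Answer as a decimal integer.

Per-access translation:
#0 VA=0x2E178D8 (r,kernel):
  L0 @0x17[23] → 0x1A007  P=1,RW=1,US=1,PS=0
  L1 @0x1A[23] → 0x1D007  P=1,RW=1,US=1,PS=0
  ⇒ phys 0x1D8D8  [2 reads]
#1 VA=0x1419CF9 (r,kernel):
  L0 @0x17[10] → 0x21007  P=1,RW=1,US=1,PS=0
  L1 @0x21[25] → 0x22007  P=1,RW=1,US=1,PS=0
  ⇒ phys 0x22CF9  [2 reads]
#2 VA=0x241204B (w,user):
  L0 @0x17[18] → 0x24007  P=1,RW=1,US=1,PS=0
  L1 @0x24[18] → 0x28007  P=1,RW=1,US=1,PS=0
  ⇒ phys 0x2804B  [2 reads]
#3 VA=0xC13997 (w,user):
  L0 @0x17[6] → 0x2C007  P=1,RW=1,US=1,PS=0
  L1 @0x2C[19] → 0x30007  P=1,RW=1,US=1,PS=0
  ⇒ phys 0x30997  [2 reads]

Entries read for #1: 2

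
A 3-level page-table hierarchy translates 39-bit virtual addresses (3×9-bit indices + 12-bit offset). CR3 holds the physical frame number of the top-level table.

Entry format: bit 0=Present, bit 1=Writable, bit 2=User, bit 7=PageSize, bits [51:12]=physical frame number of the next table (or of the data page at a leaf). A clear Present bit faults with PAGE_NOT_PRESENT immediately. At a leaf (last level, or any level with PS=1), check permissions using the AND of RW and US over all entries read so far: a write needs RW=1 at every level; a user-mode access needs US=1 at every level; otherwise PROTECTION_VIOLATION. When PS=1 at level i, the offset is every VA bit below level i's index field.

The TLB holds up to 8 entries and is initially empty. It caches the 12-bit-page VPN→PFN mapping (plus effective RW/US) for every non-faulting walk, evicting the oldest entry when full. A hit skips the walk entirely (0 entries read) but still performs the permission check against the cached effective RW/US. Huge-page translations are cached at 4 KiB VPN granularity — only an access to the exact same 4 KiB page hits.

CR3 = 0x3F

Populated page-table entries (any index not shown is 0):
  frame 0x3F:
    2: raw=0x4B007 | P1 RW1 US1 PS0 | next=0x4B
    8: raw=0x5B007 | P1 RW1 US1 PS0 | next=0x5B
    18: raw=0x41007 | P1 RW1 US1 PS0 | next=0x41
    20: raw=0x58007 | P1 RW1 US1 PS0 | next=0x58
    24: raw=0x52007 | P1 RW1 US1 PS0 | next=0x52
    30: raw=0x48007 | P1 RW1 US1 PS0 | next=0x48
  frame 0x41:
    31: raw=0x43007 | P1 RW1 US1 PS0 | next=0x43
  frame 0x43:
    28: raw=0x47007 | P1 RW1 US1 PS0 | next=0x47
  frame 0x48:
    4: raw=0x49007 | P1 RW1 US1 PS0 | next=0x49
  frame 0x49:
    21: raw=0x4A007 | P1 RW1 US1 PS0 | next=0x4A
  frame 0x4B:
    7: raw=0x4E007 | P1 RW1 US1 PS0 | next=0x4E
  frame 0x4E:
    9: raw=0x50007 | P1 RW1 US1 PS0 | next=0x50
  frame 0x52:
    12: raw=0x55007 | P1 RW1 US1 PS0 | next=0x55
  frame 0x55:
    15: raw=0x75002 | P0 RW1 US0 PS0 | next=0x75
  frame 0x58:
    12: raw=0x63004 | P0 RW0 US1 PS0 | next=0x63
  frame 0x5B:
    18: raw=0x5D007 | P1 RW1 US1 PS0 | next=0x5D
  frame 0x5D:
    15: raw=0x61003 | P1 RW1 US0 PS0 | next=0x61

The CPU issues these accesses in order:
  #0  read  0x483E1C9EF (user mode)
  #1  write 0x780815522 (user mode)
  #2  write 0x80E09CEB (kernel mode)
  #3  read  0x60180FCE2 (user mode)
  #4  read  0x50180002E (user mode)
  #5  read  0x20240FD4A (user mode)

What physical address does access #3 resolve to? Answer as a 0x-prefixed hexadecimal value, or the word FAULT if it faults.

Per-access translation:
#0 VA=0x483E1C9EF (r,user):
  lvl0: tbl 0x3F, slot 18 ⇒ 0x41007 (P1/RW1/US1/PS0)
  lvl1: tbl 0x41, slot 31 ⇒ 0x43007 (P1/RW1/US1/PS0)
  lvl2: tbl 0x43, slot 28 ⇒ 0x47007 (P1/RW1/US1/PS0)
  ✓ 0x479EF  — 3 lookups
#1 VA=0x780815522 (w,user):
  lvl0: tbl 0x3F, slot 30 ⇒ 0x48007 (P1/RW1/US1/PS0)
  lvl1: tbl 0x48, slot 4 ⇒ 0x49007 (P1/RW1/US1/PS0)
  lvl2: tbl 0x49, slot 21 ⇒ 0x4A007 (P1/RW1/US1/PS0)
  ✓ 0x4A522  — 3 lookups
#2 VA=0x80E09CEB (w,kernel):
  lvl0: tbl 0x3F, slot 2 ⇒ 0x4B007 (P1/RW1/US1/PS0)
  lvl1: tbl 0x4B, slot 7 ⇒ 0x4E007 (P1/RW1/US1/PS0)
  lvl2: tbl 0x4E, slot 9 ⇒ 0x50007 (P1/RW1/US1/PS0)
  ✓ 0x50CEB  — 3 lookups
#3 VA=0x60180FCE2 (r,user):
  lvl0: tbl 0x3F, slot 24 ⇒ 0x52007 (P1/RW1/US1/PS0)
  lvl1: tbl 0x52, slot 12 ⇒ 0x55007 (P1/RW1/US1/PS0)
  lvl2: tbl 0x55, slot 15 ⇒ 0x75002 (P0/RW1/US0/PS0)
  ⇒ fault: PAGE_NOT_PRESENT  — 3 lookups
#4 VA=0x50180002E (r,user):
  lvl0: tbl 0x3F, slot 20 ⇒ 0x58007 (P1/RW1/US1/PS0)
  lvl1: tbl 0x58, slot 12 ⇒ 0x63004 (P0/RW0/US1/PS0)
  ⇒ fault: PAGE_NOT_PRESENT  — 2 lookups
#5 VA=0x20240FD4A (r,user):
  lvl0: tbl 0x3F, slot 8 ⇒ 0x5B007 (P1/RW1/US1/PS0)
  lvl1: tbl 0x5B, slot 18 ⇒ 0x5D007 (P1/RW1/US1/PS0)
  lvl2: tbl 0x5D, slot 15 ⇒ 0x61003 (P1/RW1/US0/PS0)
  ⇒ fault: PROTECTION_VIOLATION  — 3 lookups

Access #3 PA: FAULT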